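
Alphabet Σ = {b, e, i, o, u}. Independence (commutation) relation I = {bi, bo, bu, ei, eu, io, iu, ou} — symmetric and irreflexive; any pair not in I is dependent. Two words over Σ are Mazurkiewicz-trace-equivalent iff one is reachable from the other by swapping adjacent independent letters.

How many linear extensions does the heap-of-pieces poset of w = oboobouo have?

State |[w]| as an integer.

0(o) covers ∅
1(b) covers ∅
2(o) covers 0:o
3(o) covers 2:o
4(b) covers 1:b
5(o) covers 3:o
6(u) covers ∅
7(o) covers 5:o
floor of heap: 0:o, 1:b, 6:u
completions by unplaced set U, small U first (add the entries for U minus each lowest piece of U):
  |U|=1: {4}:1  {6}:1  {7}:1
  |U|=2: {1,4}:1  {4,6}:2  {4,7}:2  {5,7}:1  {6,7}:2
  |U|=3: {1,4,6}:3  {1,4,7}:3  {3,5,7}:1  {4,5,7}:3  {4,6,7}:6  {5,6,7}:3
  |U|=4: {1,4,5,7}:6  {1,4,6,7}:12  {2,3,5,7}:1  {3,4,5,7}:4  {3,5,6,7}:4  {4,5,6,7}:12
  |U|=5: {0,2,3,5,7}:1  {1,3,4,5,7}:10  {1,4,5,6,7}:30  {2,3,4,5,7}:5  {2,3,5,6,7}:5  {3,4,5,6,7}:20
  |U|=6: {0,2,3,4,5,7}:6  {0,2,3,5,6,7}:6  {1,2,3,4,5,7}:15  {1,3,4,5,6,7}:60  {2,3,4,5,6,7}:30
  start at 0(o): 105
  start at 1(b): 42
  start at 6(u): 21
sum over floor = 168

168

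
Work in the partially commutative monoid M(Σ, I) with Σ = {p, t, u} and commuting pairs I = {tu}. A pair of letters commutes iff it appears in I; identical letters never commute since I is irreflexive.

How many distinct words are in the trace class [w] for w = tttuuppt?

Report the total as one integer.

drop 0:t onto floor
drop 1:t onto {0:t}
drop 2:t onto {1:t}
drop 3:u onto floor
drop 4:u onto {3:u}
drop 5:p onto {2:t, 4:u}
drop 6:p onto {5:p}
drop 7:t onto {6:p}
ground layer = {0:t, 3:u}
drop-orders for the pieces not yet dropped (sum over which currently-grounded one goes next):
  1 to go: {7} 1
  2 to go: {6,7} 1
  3 to go: {5,6,7} 1
  4 to go: {2,5,6,7} 1  {4,5,6,7} 1
  5 to go: {1,2,5,6,7} 1  {2,4,5,6,7} 2  {3,4,5,6,7} 1
  6 to go: {0,1,2,5,6,7} 1  {1,2,4,5,6,7} 3  {2,3,4,5,6,7} 3
  if 0:t drops first: 6 orders
  if 3:u drops first: 4 orders
heap linearizations: 10

10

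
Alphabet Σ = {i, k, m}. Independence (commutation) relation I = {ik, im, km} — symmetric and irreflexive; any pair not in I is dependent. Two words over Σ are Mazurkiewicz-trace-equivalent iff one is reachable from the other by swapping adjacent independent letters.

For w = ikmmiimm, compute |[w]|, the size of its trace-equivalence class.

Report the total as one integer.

piece 0:i — minimal
piece 1:k — minimal
piece 2:m — minimal
piece 3:m rests on {2:m}
piece 4:i rests on {0:i}
piece 5:i rests on {4:i}
piece 6:m rests on {3:m}
piece 7:m rests on {6:m}
minimal pieces: {0:i, 1:k, 2:m}
ways to finish when only these pieces remain (= sum over removing one remaining piece with nothing left below it):
  1 left: {1}→1  {5}→1  {7}→1
  2 left: {1,5}→2  {1,7}→2  {4,5}→1  {5,7}→2  {6,7}→1
  3 left: {0,4,5}→1  {1,4,5}→3  {1,5,7}→6  {1,6,7}→3  {3,6,7}→1  {4,5,7}→3  {5,6,7}→3
  4 left: {0,1,4,5}→4  {0,4,5,7}→4  {1,3,6,7}→4  {1,4,5,7}→12  {1,5,6,7}→12  {2,3,6,7}→1  {3,5,6,7}→4  {4,5,6,7}→6
  5 left: {0,1,4,5,7}→20  {0,4,5,6,7}→10  {1,2,3,6,7}→5  {1,3,5,6,7}→20  {1,4,5,6,7}→30  {2,3,5,6,7}→5  {3,4,5,6,7}→10
  6 left: {0,1,4,5,6,7}→60  {0,3,4,5,6,7}→20  {1,2,3,5,6,7}→30  {1,3,4,5,6,7}→60  {2,3,4,5,6,7}→15
  placing 0:i first → 105 extensions
  placing 1:k first → 35 extensions
  placing 2:m first → 140 extensions
total linear extensions = 280

280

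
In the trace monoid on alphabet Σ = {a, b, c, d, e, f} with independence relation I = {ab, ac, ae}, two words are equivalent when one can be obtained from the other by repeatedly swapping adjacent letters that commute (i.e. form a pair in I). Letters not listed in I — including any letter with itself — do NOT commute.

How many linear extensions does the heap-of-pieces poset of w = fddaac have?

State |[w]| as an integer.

3

0(f) covers ∅
1(d) covers 0:f
2(d) covers 1:d
3(a) covers 2:d
4(a) covers 3:a
5(c) covers 2:d
floor of heap: 0:f
completions by unplaced set U, small U first (add the entries for U minus each lowest piece of U):
  |U|=1: {4}:1  {5}:1
  |U|=2: {3,4}:1  {4,5}:2
  |U|=3: {3,4,5}:3
  |U|=4: {2,3,4,5}:3
  start at 0(f): 3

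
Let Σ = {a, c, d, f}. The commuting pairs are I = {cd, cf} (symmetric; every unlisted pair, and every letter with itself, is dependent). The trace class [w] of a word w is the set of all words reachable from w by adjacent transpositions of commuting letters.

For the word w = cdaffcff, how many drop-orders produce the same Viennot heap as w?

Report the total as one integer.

#0=c has no predecessor
#1=d has no predecessor
#2=a depends on [0:c, 1:d]
#3=f depends on [2:a]
#4=f depends on [3:f]
#5=c depends on [2:a]
#6=f depends on [4:f]
#7=f depends on [6:f]
sources: [0:c, 1:d]
N(rest) = Σ N(rest − s) over sources s of rest; N(one piece) = 1:
  size 1 → [5]=1  [7]=1
  size 2 → [5,7]=2  [6,7]=1
  size 3 → [4,6,7]=1  [5,6,7]=3
  size 4 → [3,4,6,7]=1  [4,5,6,7]=4
  size 5 → [3,4,5,6,7]=5
  size 6 → [2,3,4,5,6,7]=5
  first=0(c) contributes 5
  first=1(d) contributes 5
|[w]| = 10

10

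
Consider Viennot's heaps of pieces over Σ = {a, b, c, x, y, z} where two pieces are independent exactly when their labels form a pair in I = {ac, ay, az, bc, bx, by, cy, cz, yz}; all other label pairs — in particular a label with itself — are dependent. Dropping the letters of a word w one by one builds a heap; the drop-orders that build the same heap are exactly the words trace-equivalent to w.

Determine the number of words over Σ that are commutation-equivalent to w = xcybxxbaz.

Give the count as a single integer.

84

0(x) covers ∅
1(c) covers 0:x
2(y) covers 0:x
3(b) covers ∅
4(x) covers 1:c, 2:y
5(x) covers 4:x
6(b) covers 3:b
7(a) covers 5:x, 6:b
8(z) covers 5:x, 6:b
floor of heap: 0:x, 3:b
completions by unplaced set U, small U first (add the entries for U minus each lowest piece of U):
  |U|=1: {7}:1  {8}:1
  |U|=2: {7,8}:2
  |U|=3: {5,7,8}:2  {6,7,8}:2
  |U|=4: {3,6,7,8}:2  {4,5,7,8}:2  {5,6,7,8}:4
  |U|=5: {1,4,5,7,8}:2  {2,4,5,7,8}:2  {3,5,6,7,8}:6  {4,5,6,7,8}:6
  |U|=6: {1,2,4,5,7,8}:4  {1,4,5,6,7,8}:8  {2,4,5,6,7,8}:8  {3,4,5,6,7,8}:12
  |U|=7: {0,1,2,4,5,7,8}:4  {1,2,4,5,6,7,8}:20  {1,3,4,5,6,7,8}:20  {2,3,4,5,6,7,8}:20
  start at 0(x): 60
  start at 3(b): 24
sum over floor = 84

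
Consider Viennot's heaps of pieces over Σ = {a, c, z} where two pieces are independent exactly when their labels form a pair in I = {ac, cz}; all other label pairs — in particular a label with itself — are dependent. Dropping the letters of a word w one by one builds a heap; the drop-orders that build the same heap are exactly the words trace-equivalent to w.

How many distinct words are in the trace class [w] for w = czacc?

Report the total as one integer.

#0=c has no predecessor
#1=z has no predecessor
#2=a depends on [1:z]
#3=c depends on [0:c]
#4=c depends on [3:c]
sources: [0:c, 1:z]
N(rest) = Σ N(rest − s) over sources s of rest; N(one piece) = 1:
  size 1 → [2]=1  [4]=1
  size 2 → [1,2]=1  [2,4]=2  [3,4]=1
  size 3 → [0,3,4]=1  [1,2,4]=3  [2,3,4]=3
  first=0(c) contributes 6
  first=1(z) contributes 4
|[w]| = 10

10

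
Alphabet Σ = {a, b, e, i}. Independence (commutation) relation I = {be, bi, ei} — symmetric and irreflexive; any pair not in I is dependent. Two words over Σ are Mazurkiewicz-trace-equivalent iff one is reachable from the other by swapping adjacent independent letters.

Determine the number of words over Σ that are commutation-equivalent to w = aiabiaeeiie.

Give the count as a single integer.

drop 0:a onto floor
drop 1:i onto {0:a}
drop 2:a onto {1:i}
drop 3:b onto {2:a}
drop 4:i onto {2:a}
drop 5:a onto {3:b, 4:i}
drop 6:e onto {5:a}
drop 7:e onto {6:e}
drop 8:i onto {5:a}
drop 9:i onto {8:i}
drop 10:e onto {7:e}
ground layer = {0:a}
drop-orders for the pieces not yet dropped (sum over which currently-grounded one goes next):
  1 to go: {9} 1  {10} 1
  2 to go: {7,10} 1  {8,9} 1  {9,10} 2
  3 to go: {6,7,10} 1  {7,9,10} 3  {8,9,10} 3
  4 to go: {6,7,9,10} 4  {7,8,9,10} 6
  5 to go: {6,7,8,9,10} 10
  6 to go: {5,6,7,8,9,10} 10
  7 to go: {3,5,6,7,8,9,10} 10  {4,5,6,7,8,9,10} 10
  8 to go: {3,4,5,6,7,8,9,10} 20
  9 to go: {2,3,4,5,6,7,8,9,10} 20
  if 0:a drops first: 20 orders

20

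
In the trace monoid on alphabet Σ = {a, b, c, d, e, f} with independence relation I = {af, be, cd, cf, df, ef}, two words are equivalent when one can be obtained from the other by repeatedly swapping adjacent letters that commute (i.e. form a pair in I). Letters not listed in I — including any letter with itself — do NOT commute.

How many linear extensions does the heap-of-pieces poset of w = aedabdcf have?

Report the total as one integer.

0(a) covers ∅
1(e) covers 0:a
2(d) covers 1:e
3(a) covers 2:d
4(b) covers 3:a
5(d) covers 4:b
6(c) covers 4:b
7(f) covers 4:b
floor of heap: 0:a
completions by unplaced set U, small U first (add the entries for U minus each lowest piece of U):
  |U|=1: {5}:1  {6}:1  {7}:1
  |U|=2: {5,6}:2  {5,7}:2  {6,7}:2
  |U|=3: {5,6,7}:6
  |U|=4: {4,5,6,7}:6
  |U|=5: {3,4,5,6,7}:6
  |U|=6: {2,3,4,5,6,7}:6
  start at 0(a): 6

6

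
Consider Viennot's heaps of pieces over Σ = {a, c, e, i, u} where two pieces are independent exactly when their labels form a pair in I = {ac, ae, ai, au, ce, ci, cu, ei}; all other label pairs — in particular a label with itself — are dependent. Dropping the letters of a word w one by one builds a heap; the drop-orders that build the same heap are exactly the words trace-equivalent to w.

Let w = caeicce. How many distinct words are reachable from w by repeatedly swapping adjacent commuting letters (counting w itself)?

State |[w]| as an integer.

420

0(c) covers ∅
1(a) covers ∅
2(e) covers ∅
3(i) covers ∅
4(c) covers 0:c
5(c) covers 4:c
6(e) covers 2:e
floor of heap: 0:c, 1:a, 2:e, 3:i
completions by unplaced set U, small U first (add the entries for U minus each lowest piece of U):
  |U|=1: {1}:1  {3}:1  {5}:1  {6}:1
  |U|=2: {1,3}:2  {1,5}:2  {1,6}:2  {2,6}:1  {3,5}:2  {3,6}:2  {4,5}:1  {5,6}:2
  |U|=3: {0,4,5}:1  {1,2,6}:3  {1,3,5}:6  {1,3,6}:6  {1,4,5}:3  {1,5,6}:6  {2,3,6}:3  {2,5,6}:3  {3,4,5}:3  {3,5,6}:6  {4,5,6}:3
  |U|=4: {0,1,4,5}:4  {0,3,4,5}:4  {0,4,5,6}:4  {1,2,3,6}:12  {1,2,5,6}:12  {1,3,4,5}:12  {1,3,5,6}:24  {1,4,5,6}:12  {2,3,5,6}:12  {2,4,5,6}:6  {3,4,5,6}:12
  |U|=5: {0,1,3,4,5}:20  {0,1,4,5,6}:20  {0,2,4,5,6}:10  {0,3,4,5,6}:20  {1,2,3,5,6}:60  {1,2,4,5,6}:30  {1,3,4,5,6}:60  {2,3,4,5,6}:30
  start at 0(c): 180
  start at 1(a): 60
  start at 2(e): 120
  start at 3(i): 60
sum over floor = 420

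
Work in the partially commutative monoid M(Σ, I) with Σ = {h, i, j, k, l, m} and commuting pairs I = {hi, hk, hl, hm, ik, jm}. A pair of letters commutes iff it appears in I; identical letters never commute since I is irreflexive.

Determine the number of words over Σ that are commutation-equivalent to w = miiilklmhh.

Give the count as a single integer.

drop 0:m onto floor
drop 1:i onto {0:m}
drop 2:i onto {1:i}
drop 3:i onto {2:i}
drop 4:l onto {3:i}
drop 5:k onto {4:l}
drop 6:l onto {5:k}
drop 7:m onto {6:l}
drop 8:h onto floor
drop 9:h onto {8:h}
ground layer = {0:m, 8:h}
drop-orders for the pieces not yet dropped (sum over which currently-grounded one goes next):
  1 to go: {7} 1  {9} 1
  2 to go: {6,7} 1  {7,9} 2  {8,9} 1
  3 to go: {5,6,7} 1  {6,7,9} 3  {7,8,9} 3
  4 to go: {4,5,6,7} 1  {5,6,7,9} 4  {6,7,8,9} 6
  5 to go: {3,4,5,6,7} 1  {4,5,6,7,9} 5  {5,6,7,8,9} 10
  6 to go: {2,3,4,5,6,7} 1  {3,4,5,6,7,9} 6  {4,5,6,7,8,9} 15
  7 to go: {1,2,3,4,5,6,7} 1  {2,3,4,5,6,7,9} 7  {3,4,5,6,7,8,9} 21
  8 to go: {0,1,2,3,4,5,6,7} 1  {1,2,3,4,5,6,7,9} 8  {2,3,4,5,6,7,8,9} 28
  if 0:m drops first: 36 orders
  if 8:h drops first: 9 orders
heap linearizations: 45

45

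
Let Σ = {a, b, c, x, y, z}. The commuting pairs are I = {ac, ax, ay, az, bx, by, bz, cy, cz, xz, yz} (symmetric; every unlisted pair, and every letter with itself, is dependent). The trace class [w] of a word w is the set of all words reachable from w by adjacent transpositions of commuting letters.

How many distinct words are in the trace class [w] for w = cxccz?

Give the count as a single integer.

5

drop 0:c onto floor
drop 1:x onto {0:c}
drop 2:c onto {1:x}
drop 3:c onto {2:c}
drop 4:z onto floor
ground layer = {0:c, 4:z}
drop-orders for the pieces not yet dropped (sum over which currently-grounded one goes next):
  1 to go: {3} 1  {4} 1
  2 to go: {2,3} 1  {3,4} 2
  3 to go: {1,2,3} 1  {2,3,4} 3
  if 0:c drops first: 4 orders
  if 4:z drops first: 1 orders
heap linearizations: 5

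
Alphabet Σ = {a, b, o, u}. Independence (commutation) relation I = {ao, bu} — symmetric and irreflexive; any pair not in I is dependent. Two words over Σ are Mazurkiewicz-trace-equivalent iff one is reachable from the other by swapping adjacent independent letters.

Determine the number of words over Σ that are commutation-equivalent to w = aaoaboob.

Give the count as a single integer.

4

piece 0:a — minimal
piece 1:a rests on {0:a}
piece 2:o — minimal
piece 3:a rests on {1:a}
piece 4:b rests on {2:o, 3:a}
piece 5:o rests on {4:b}
piece 6:o rests on {5:o}
piece 7:b rests on {6:o}
minimal pieces: {0:a, 2:o}
ways to finish when only these pieces remain (= sum over removing one remaining piece with nothing left below it):
  1 left: {7}→1
  2 left: {6,7}→1
  3 left: {5,6,7}→1
  4 left: {4,5,6,7}→1
  5 left: {2,4,5,6,7}→1  {3,4,5,6,7}→1
  6 left: {1,3,4,5,6,7}→1  {2,3,4,5,6,7}→2
  placing 0:a first → 3 extensions
  placing 2:o first → 1 extensions
total linear extensions = 4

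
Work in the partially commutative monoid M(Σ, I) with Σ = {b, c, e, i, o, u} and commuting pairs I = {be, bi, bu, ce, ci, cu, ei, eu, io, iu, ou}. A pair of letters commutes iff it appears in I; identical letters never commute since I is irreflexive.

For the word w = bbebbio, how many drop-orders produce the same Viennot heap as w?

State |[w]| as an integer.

35

piece 0:b — minimal
piece 1:b rests on {0:b}
piece 2:e — minimal
piece 3:b rests on {1:b}
piece 4:b rests on {3:b}
piece 5:i — minimal
piece 6:o rests on {2:e, 4:b}
minimal pieces: {0:b, 2:e, 5:i}
ways to finish when only these pieces remain (= sum over removing one remaining piece with nothing left below it):
  1 left: {5}→1  {6}→1
  2 left: {2,6}→1  {4,6}→1  {5,6}→2
  3 left: {2,4,6}→2  {2,5,6}→3  {3,4,6}→1  {4,5,6}→3
  4 left: {1,3,4,6}→1  {2,3,4,6}→3  {2,4,5,6}→8  {3,4,5,6}→4
  5 left: {0,1,3,4,6}→1  {1,2,3,4,6}→4  {1,3,4,5,6}→5  {2,3,4,5,6}→15
  placing 0:b first → 24 extensions
  placing 2:e first → 6 extensions
  placing 5:i first → 5 extensions
total linear extensions = 35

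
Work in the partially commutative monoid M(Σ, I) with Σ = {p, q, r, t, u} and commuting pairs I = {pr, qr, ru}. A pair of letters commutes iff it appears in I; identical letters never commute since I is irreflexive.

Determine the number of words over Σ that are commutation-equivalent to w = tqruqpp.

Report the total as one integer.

drop 0:t onto floor
drop 1:q onto {0:t}
drop 2:r onto {0:t}
drop 3:u onto {1:q}
drop 4:q onto {3:u}
drop 5:p onto {4:q}
drop 6:p onto {5:p}
ground layer = {0:t}
drop-orders for the pieces not yet dropped (sum over which currently-grounded one goes next):
  1 to go: {2} 1  {6} 1
  2 to go: {2,6} 2  {5,6} 1
  3 to go: {2,5,6} 3  {4,5,6} 1
  4 to go: {2,4,5,6} 4  {3,4,5,6} 1
  5 to go: {1,3,4,5,6} 1  {2,3,4,5,6} 5
  if 0:t drops first: 6 orders

6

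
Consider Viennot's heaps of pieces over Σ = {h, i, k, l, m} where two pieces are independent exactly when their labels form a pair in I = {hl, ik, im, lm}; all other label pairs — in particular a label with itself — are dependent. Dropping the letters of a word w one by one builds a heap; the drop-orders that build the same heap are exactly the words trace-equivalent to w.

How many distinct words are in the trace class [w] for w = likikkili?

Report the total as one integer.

20

#0=l has no predecessor
#1=i depends on [0:l]
#2=k depends on [0:l]
#3=i depends on [1:i]
#4=k depends on [2:k]
#5=k depends on [4:k]
#6=i depends on [3:i]
#7=l depends on [5:k, 6:i]
#8=i depends on [7:l]
sources: [0:l]
N(rest) = Σ N(rest − s) over sources s of rest; N(one piece) = 1:
  size 1 → [8]=1
  size 2 → [7,8]=1
  size 3 → [5,7,8]=1  [6,7,8]=1
  size 4 → [3,6,7,8]=1  [4,5,7,8]=1  [5,6,7,8]=2
  size 5 → [1,3,6,7,8]=1  [2,4,5,7,8]=1  [3,5,6,7,8]=3  [4,5,6,7,8]=3
  size 6 → [1,3,5,6,7,8]=4  [2,4,5,6,7,8]=4  [3,4,5,6,7,8]=6
  size 7 → [1,3,4,5,6,7,8]=10  [2,3,4,5,6,7,8]=10
  first=0(l) contributes 20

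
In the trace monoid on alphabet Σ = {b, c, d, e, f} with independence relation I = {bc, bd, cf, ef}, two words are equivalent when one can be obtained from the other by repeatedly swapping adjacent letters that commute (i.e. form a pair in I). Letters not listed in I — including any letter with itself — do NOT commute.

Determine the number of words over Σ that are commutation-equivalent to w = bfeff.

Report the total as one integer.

4

0(b) covers ∅
1(f) covers 0:b
2(e) covers 0:b
3(f) covers 1:f
4(f) covers 3:f
floor of heap: 0:b
completions by unplaced set U, small U first (add the entries for U minus each lowest piece of U):
  |U|=1: {2}:1  {4}:1
  |U|=2: {2,4}:2  {3,4}:1
  |U|=3: {1,3,4}:1  {2,3,4}:3
  start at 0(b): 4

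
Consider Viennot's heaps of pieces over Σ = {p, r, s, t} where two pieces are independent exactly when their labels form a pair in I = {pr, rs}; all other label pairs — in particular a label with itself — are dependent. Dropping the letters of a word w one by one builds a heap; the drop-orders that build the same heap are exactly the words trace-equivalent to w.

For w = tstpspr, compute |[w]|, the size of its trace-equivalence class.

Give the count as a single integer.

4

#0=t has no predecessor
#1=s depends on [0:t]
#2=t depends on [1:s]
#3=p depends on [2:t]
#4=s depends on [3:p]
#5=p depends on [4:s]
#6=r depends on [2:t]
sources: [0:t]
N(rest) = Σ N(rest − s) over sources s of rest; N(one piece) = 1:
  size 1 → [5]=1  [6]=1
  size 2 → [4,5]=1  [5,6]=2
  size 3 → [3,4,5]=1  [4,5,6]=3
  size 4 → [3,4,5,6]=4
  size 5 → [2,3,4,5,6]=4
  first=0(t) contributes 4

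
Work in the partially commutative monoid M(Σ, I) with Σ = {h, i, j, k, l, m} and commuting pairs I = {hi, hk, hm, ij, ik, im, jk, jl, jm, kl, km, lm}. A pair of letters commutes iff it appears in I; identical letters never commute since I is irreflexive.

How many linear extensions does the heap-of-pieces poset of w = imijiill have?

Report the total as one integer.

0(i) covers ∅
1(m) covers ∅
2(i) covers 0:i
3(j) covers ∅
4(i) covers 2:i
5(i) covers 4:i
6(l) covers 5:i
7(l) covers 6:l
floor of heap: 0:i, 1:m, 3:j
completions by unplaced set U, small U first (add the entries for U minus each lowest piece of U):
  |U|=1: {1}:1  {3}:1  {7}:1
  |U|=2: {1,3}:2  {1,7}:2  {3,7}:2  {6,7}:1
  |U|=3: {1,3,7}:6  {1,6,7}:3  {3,6,7}:3  {5,6,7}:1
  |U|=4: {1,3,6,7}:12  {1,5,6,7}:4  {3,5,6,7}:4  {4,5,6,7}:1
  |U|=5: {1,3,5,6,7}:20  {1,4,5,6,7}:5  {2,4,5,6,7}:1  {3,4,5,6,7}:5
  |U|=6: {0,2,4,5,6,7}:1  {1,2,4,5,6,7}:6  {1,3,4,5,6,7}:30  {2,3,4,5,6,7}:6
  start at 0(i): 42
  start at 1(m): 7
  start at 3(j): 7
sum over floor = 56

56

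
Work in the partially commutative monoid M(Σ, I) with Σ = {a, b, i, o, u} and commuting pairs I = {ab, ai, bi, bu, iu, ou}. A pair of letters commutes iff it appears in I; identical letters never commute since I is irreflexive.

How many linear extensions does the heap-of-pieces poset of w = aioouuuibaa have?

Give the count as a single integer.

582

#0=a has no predecessor
#1=i has no predecessor
#2=o depends on [0:a, 1:i]
#3=o depends on [2:o]
#4=u depends on [0:a]
#5=u depends on [4:u]
#6=u depends on [5:u]
#7=i depends on [3:o]
#8=b depends on [3:o]
#9=a depends on [3:o, 6:u]
#10=a depends on [9:a]
sources: [0:a, 1:i]
N(rest) = Σ N(rest − s) over sources s of rest; N(one piece) = 1:
  size 1 → [7]=1  [8]=1  [10]=1
  size 2 → [7,8]=2  [7,10]=2  [8,10]=2  [9,10]=1
  size 3 → [6,9,10]=1  [7,8,10]=6  [7,9,10]=3  [8,9,10]=3
  size 4 → [5,6,9,10]=1  [6,7,9,10]=4  [6,8,9,10]=4  [7,8,9,10]=12
  size 5 → [3,7,8,9,10]=12  [4,5,6,9,10]=1  [5,6,7,9,10]=5  [5,6,8,9,10]=5  [6,7,8,9,10]=20
  size 6 → [2,3,7,8,9,10]=12  [3,6,7,8,9,10]=32  [4,5,6,7,9,10]=6  [4,5,6,8,9,10]=6  [5,6,7,8,9,10]=30
  size 7 → [1,2,3,7,8,9,10]=12  [2,3,6,7,8,9,10]=44  [3,5,6,7,8,9,10]=62  [4,5,6,7,8,9,10]=42
  size 8 → [1,2,3,6,7,8,9,10]=56  [2,3,5,6,7,8,9,10]=106  [3,4,5,6,7,8,9,10]=104
  size 9 → [1,2,3,5,6,7,8,9,10]=162  [2,3,4,5,6,7,8,9,10]=210
  first=0(a) contributes 372
  first=1(i) contributes 210
|[w]| = 582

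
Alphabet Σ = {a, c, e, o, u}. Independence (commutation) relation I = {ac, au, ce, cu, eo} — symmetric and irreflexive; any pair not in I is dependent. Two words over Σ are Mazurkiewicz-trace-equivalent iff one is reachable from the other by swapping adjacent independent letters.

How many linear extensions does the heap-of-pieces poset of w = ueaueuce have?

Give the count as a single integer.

16

piece 0:u — minimal
piece 1:e rests on {0:u}
piece 2:a rests on {1:e}
piece 3:u rests on {1:e}
piece 4:e rests on {2:a, 3:u}
piece 5:u rests on {4:e}
piece 6:c — minimal
piece 7:e rests on {5:u}
minimal pieces: {0:u, 6:c}
ways to finish when only these pieces remain (= sum over removing one remaining piece with nothing left below it):
  1 left: {6}→1  {7}→1
  2 left: {5,7}→1  {6,7}→2
  3 left: {4,5,7}→1  {5,6,7}→3
  4 left: {2,4,5,7}→1  {3,4,5,7}→1  {4,5,6,7}→4
  5 left: {2,3,4,5,7}→2  {2,4,5,6,7}→5  {3,4,5,6,7}→5
  6 left: {1,2,3,4,5,7}→2  {2,3,4,5,6,7}→12
  placing 0:u first → 14 extensions
  placing 6:c first → 2 extensions
total linear extensions = 16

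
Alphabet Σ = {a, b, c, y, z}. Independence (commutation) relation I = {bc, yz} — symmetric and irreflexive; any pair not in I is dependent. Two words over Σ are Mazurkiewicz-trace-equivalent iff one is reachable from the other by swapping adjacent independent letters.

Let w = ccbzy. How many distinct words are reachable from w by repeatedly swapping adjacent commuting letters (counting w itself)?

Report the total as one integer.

0(c) covers ∅
1(c) covers 0:c
2(b) covers ∅
3(z) covers 1:c, 2:b
4(y) covers 1:c, 2:b
floor of heap: 0:c, 2:b
completions by unplaced set U, small U first (add the entries for U minus each lowest piece of U):
  |U|=1: {3}:1  {4}:1
  |U|=2: {3,4}:2
  |U|=3: {1,3,4}:2  {2,3,4}:2
  start at 0(c): 4
  start at 2(b): 2
sum over floor = 6

6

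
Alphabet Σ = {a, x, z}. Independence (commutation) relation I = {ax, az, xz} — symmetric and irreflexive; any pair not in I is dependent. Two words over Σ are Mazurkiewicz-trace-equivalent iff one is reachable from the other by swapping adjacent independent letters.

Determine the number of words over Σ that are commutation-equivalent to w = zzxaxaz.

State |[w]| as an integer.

210

#0=z has no predecessor
#1=z depends on [0:z]
#2=x has no predecessor
#3=a has no predecessor
#4=x depends on [2:x]
#5=a depends on [3:a]
#6=z depends on [1:z]
sources: [0:z, 2:x, 3:a]
N(rest) = Σ N(rest − s) over sources s of rest; N(one piece) = 1:
  size 1 → [4]=1  [5]=1  [6]=1
  size 2 → [1,6]=1  [2,4]=1  [3,5]=1  [4,5]=2  [4,6]=2  [5,6]=2
  size 3 → [0,1,6]=1  [1,4,6]=3  [1,5,6]=3  [2,4,5]=3  [2,4,6]=3  [3,4,5]=3  [3,5,6]=3  [4,5,6]=6
  size 4 → [0,1,4,6]=4  [0,1,5,6]=4  [1,2,4,6]=6  [1,3,5,6]=6  [1,4,5,6]=12  [2,3,4,5]=6  [2,4,5,6]=12  [3,4,5,6]=12
  size 5 → [0,1,2,4,6]=10  [0,1,3,5,6]=10  [0,1,4,5,6]=20  [1,2,4,5,6]=30  [1,3,4,5,6]=30  [2,3,4,5,6]=30
  first=0(z) contributes 90
  first=2(x) contributes 60
  first=3(a) contributes 60
|[w]| = 210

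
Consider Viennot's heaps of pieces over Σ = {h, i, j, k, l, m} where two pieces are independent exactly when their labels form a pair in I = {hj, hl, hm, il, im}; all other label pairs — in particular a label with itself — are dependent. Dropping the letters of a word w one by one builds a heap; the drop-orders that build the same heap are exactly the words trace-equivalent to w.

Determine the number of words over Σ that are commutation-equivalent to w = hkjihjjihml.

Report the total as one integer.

22

0(h) covers ∅
1(k) covers 0:h
2(j) covers 1:k
3(i) covers 2:j
4(h) covers 3:i
5(j) covers 3:i
6(j) covers 5:j
7(i) covers 4:h, 6:j
8(h) covers 7:i
9(m) covers 6:j
10(l) covers 9:m
floor of heap: 0:h
completions by unplaced set U, small U first (add the entries for U minus each lowest piece of U):
  |U|=1: {8}:1  {10}:1
  |U|=2: {7,8}:1  {8,10}:2  {9,10}:1
  |U|=3: {4,7,8}:1  {7,8,10}:3  {8,9,10}:3
  |U|=4: {4,7,8,10}:4  {7,8,9,10}:6
  |U|=5: {4,7,8,9,10}:10  {6,7,8,9,10}:6
  |U|=6: {4,6,7,8,9,10}:16  {5,6,7,8,9,10}:6
  |U|=7: {4,5,6,7,8,9,10}:22
  |U|=8: {3,4,5,6,7,8,9,10}:22
  |U|=9: {2,3,4,5,6,7,8,9,10}:22
  start at 0(h): 22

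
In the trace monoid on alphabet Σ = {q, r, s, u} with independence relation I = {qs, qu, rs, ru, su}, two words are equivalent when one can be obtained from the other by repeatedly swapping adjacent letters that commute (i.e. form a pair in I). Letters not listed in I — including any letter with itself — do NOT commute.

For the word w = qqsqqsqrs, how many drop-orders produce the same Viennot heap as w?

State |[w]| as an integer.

84

piece 0:q — minimal
piece 1:q rests on {0:q}
piece 2:s — minimal
piece 3:q rests on {1:q}
piece 4:q rests on {3:q}
piece 5:s rests on {2:s}
piece 6:q rests on {4:q}
piece 7:r rests on {6:q}
piece 8:s rests on {5:s}
minimal pieces: {0:q, 2:s}
ways to finish when only these pieces remain (= sum over removing one remaining piece with nothing left below it):
  1 left: {7}→1  {8}→1
  2 left: {5,8}→1  {6,7}→1  {7,8}→2
  3 left: {2,5,8}→1  {4,6,7}→1  {5,7,8}→3  {6,7,8}→3
  4 left: {2,5,7,8}→4  {3,4,6,7}→1  {4,6,7,8}→4  {5,6,7,8}→6
  5 left: {1,3,4,6,7}→1  {2,5,6,7,8}→10  {3,4,6,7,8}→5  {4,5,6,7,8}→10
  6 left: {0,1,3,4,6,7}→1  {1,3,4,6,7,8}→6  {2,4,5,6,7,8}→20  {3,4,5,6,7,8}→15
  7 left: {0,1,3,4,6,7,8}→7  {1,3,4,5,6,7,8}→21  {2,3,4,5,6,7,8}→35
  placing 0:q first → 56 extensions
  placing 2:s first → 28 extensions
total linear extensions = 84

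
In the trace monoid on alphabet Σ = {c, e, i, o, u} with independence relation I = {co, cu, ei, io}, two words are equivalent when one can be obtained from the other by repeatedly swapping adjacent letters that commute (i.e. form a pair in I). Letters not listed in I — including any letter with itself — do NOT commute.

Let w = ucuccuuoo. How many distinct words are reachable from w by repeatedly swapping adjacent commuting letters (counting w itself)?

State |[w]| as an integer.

84

piece 0:u — minimal
piece 1:c — minimal
piece 2:u rests on {0:u}
piece 3:c rests on {1:c}
piece 4:c rests on {3:c}
piece 5:u rests on {2:u}
piece 6:u rests on {5:u}
piece 7:o rests on {6:u}
piece 8:o rests on {7:o}
minimal pieces: {0:u, 1:c}
ways to finish when only these pieces remain (= sum over removing one remaining piece with nothing left below it):
  1 left: {4}→1  {8}→1
  2 left: {3,4}→1  {4,8}→2  {7,8}→1
  3 left: {1,3,4}→1  {3,4,8}→3  {4,7,8}→3  {6,7,8}→1
  4 left: {1,3,4,8}→4  {3,4,7,8}→6  {4,6,7,8}→4  {5,6,7,8}→1
  5 left: {1,3,4,7,8}→10  {2,5,6,7,8}→1  {3,4,6,7,8}→10  {4,5,6,7,8}→5
  6 left: {0,2,5,6,7,8}→1  {1,3,4,6,7,8}→20  {2,4,5,6,7,8}→6  {3,4,5,6,7,8}→15
  7 left: {0,2,4,5,6,7,8}→7  {1,3,4,5,6,7,8}→35  {2,3,4,5,6,7,8}→21
  placing 0:u first → 56 extensions
  placing 1:c first → 28 extensions
total linear extensions = 84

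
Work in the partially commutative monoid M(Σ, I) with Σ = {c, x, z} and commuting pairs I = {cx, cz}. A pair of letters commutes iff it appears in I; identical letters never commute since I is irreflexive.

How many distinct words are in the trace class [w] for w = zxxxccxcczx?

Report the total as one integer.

330

drop 0:z onto floor
drop 1:x onto {0:z}
drop 2:x onto {1:x}
drop 3:x onto {2:x}
drop 4:c onto floor
drop 5:c onto {4:c}
drop 6:x onto {3:x}
drop 7:c onto {5:c}
drop 8:c onto {7:c}
drop 9:z onto {6:x}
drop 10:x onto {9:z}
ground layer = {0:z, 4:c}
drop-orders for the pieces not yet dropped (sum over which currently-grounded one goes next):
  1 to go: {8} 1  {10} 1
  2 to go: {7,8} 1  {8,10} 2  {9,10} 1
  3 to go: {5,7,8} 1  {6,9,10} 1  {7,8,10} 3  {8,9,10} 3
  4 to go: {3,6,9,10} 1  {4,5,7,8} 1  {5,7,8,10} 4  {6,8,9,10} 4  {7,8,9,10} 6
  5 to go: {2,3,6,9,10} 1  {3,6,8,9,10} 5  {4,5,7,8,10} 5  {5,7,8,9,10} 10  {6,7,8,9,10} 10
  6 to go: {1,2,3,6,9,10} 1  {2,3,6,8,9,10} 6  {3,6,7,8,9,10} 15  {4,5,7,8,9,10} 15  {5,6,7,8,9,10} 20
  7 to go: {0,1,2,3,6,9,10} 1  {1,2,3,6,8,9,10} 7  {2,3,6,7,8,9,10} 21  {3,5,6,7,8,9,10} 35  {4,5,6,7,8,9,10} 35
  8 to go: {0,1,2,3,6,8,9,10} 8  {1,2,3,6,7,8,9,10} 28  {2,3,5,6,7,8,9,10} 56  {3,4,5,6,7,8,9,10} 70
  9 to go: {0,1,2,3,6,7,8,9,10} 36  {1,2,3,5,6,7,8,9,10} 84  {2,3,4,5,6,7,8,9,10} 126
  if 0:z drops first: 210 orders
  if 4:c drops first: 120 orders
heap linearizations: 330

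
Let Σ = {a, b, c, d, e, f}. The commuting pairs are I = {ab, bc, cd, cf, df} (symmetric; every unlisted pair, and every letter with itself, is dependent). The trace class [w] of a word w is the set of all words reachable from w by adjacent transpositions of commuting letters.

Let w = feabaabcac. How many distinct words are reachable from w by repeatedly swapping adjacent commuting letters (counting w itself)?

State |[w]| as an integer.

piece 0:f — minimal
piece 1:e rests on {0:f}
piece 2:a rests on {1:e}
piece 3:b rests on {1:e}
piece 4:a rests on {2:a}
piece 5:a rests on {4:a}
piece 6:b rests on {3:b}
piece 7:c rests on {5:a}
piece 8:a rests on {7:c}
piece 9:c rests on {8:a}
minimal pieces: {0:f}
ways to finish when only these pieces remain (= sum over removing one remaining piece with nothing left below it):
  1 left: {6}→1  {9}→1
  2 left: {3,6}→1  {6,9}→2  {8,9}→1
  3 left: {3,6,9}→3  {6,8,9}→3  {7,8,9}→1
  4 left: {3,6,8,9}→6  {5,7,8,9}→1  {6,7,8,9}→4
  5 left: {3,6,7,8,9}→10  {4,5,7,8,9}→1  {5,6,7,8,9}→5
  6 left: {2,4,5,7,8,9}→1  {3,5,6,7,8,9}→15  {4,5,6,7,8,9}→6
  7 left: {2,4,5,6,7,8,9}→7  {3,4,5,6,7,8,9}→21
  8 left: {2,3,4,5,6,7,8,9}→28
  placing 0:f first → 28 extensions

28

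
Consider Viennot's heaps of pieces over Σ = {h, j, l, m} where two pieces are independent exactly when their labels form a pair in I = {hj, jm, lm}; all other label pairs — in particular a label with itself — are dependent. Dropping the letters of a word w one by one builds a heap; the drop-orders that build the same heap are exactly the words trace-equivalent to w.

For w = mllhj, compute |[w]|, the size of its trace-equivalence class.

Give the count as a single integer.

#0=m has no predecessor
#1=l has no predecessor
#2=l depends on [1:l]
#3=h depends on [0:m, 2:l]
#4=j depends on [2:l]
sources: [0:m, 1:l]
N(rest) = Σ N(rest − s) over sources s of rest; N(one piece) = 1:
  size 1 → [3]=1  [4]=1
  size 2 → [0,3]=1  [3,4]=2
  size 3 → [0,3,4]=3  [2,3,4]=2
  first=0(m) contributes 2
  first=1(l) contributes 5
|[w]| = 7

7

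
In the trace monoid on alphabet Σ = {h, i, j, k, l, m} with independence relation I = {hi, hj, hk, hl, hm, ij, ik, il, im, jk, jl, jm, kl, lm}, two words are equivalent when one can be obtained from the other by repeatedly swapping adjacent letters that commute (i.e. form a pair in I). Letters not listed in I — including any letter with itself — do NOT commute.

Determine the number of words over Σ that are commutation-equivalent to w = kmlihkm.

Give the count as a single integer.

210

0(k) covers ∅
1(m) covers 0:k
2(l) covers ∅
3(i) covers ∅
4(h) covers ∅
5(k) covers 1:m
6(m) covers 5:k
floor of heap: 0:k, 2:l, 3:i, 4:h
completions by unplaced set U, small U first (add the entries for U minus each lowest piece of U):
  |U|=1: {2}:1  {3}:1  {4}:1  {6}:1
  |U|=2: {2,3}:2  {2,4}:2  {2,6}:2  {3,4}:2  {3,6}:2  {4,6}:2  {5,6}:1
  |U|=3: {1,5,6}:1  {2,3,4}:6  {2,3,6}:6  {2,4,6}:6  {2,5,6}:3  {3,4,6}:6  {3,5,6}:3  {4,5,6}:3
  |U|=4: {0,1,5,6}:1  {1,2,5,6}:4  {1,3,5,6}:4  {1,4,5,6}:4  {2,3,4,6}:24  {2,3,5,6}:12  {2,4,5,6}:12  {3,4,5,6}:12
  |U|=5: {0,1,2,5,6}:5  {0,1,3,5,6}:5  {0,1,4,5,6}:5  {1,2,3,5,6}:20  {1,2,4,5,6}:20  {1,3,4,5,6}:20  {2,3,4,5,6}:60
  start at 0(k): 120
  start at 2(l): 30
  start at 3(i): 30
  start at 4(h): 30
sum over floor = 210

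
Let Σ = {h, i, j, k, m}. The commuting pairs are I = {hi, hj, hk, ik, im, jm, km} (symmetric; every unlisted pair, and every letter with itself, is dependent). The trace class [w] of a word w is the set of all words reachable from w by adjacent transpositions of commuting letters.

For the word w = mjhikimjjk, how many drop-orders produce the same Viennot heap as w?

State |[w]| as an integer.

360

0(m) covers ∅
1(j) covers ∅
2(h) covers 0:m
3(i) covers 1:j
4(k) covers 1:j
5(i) covers 3:i
6(m) covers 2:h
7(j) covers 4:k, 5:i
8(j) covers 7:j
9(k) covers 8:j
floor of heap: 0:m, 1:j
completions by unplaced set U, small U first (add the entries for U minus each lowest piece of U):
  |U|=1: {6}:1  {9}:1
  |U|=2: {2,6}:1  {6,9}:2  {8,9}:1
  |U|=3: {0,2,6}:1  {2,6,9}:3  {6,8,9}:3  {7,8,9}:1
  |U|=4: {0,2,6,9}:4  {2,6,8,9}:6  {4,7,8,9}:1  {5,7,8,9}:1  {6,7,8,9}:4
  |U|=5: {0,2,6,8,9}:10  {2,6,7,8,9}:10  {3,5,7,8,9}:1  {4,5,7,8,9}:2  {4,6,7,8,9}:5  {5,6,7,8,9}:5
  |U|=6: {0,2,6,7,8,9}:20  {2,4,6,7,8,9}:15  {2,5,6,7,8,9}:15  {3,4,5,7,8,9}:3  {3,5,6,7,8,9}:6  {4,5,6,7,8,9}:12
  |U|=7: {0,2,4,6,7,8,9}:35  {0,2,5,6,7,8,9}:35  {1,3,4,5,7,8,9}:3  {2,3,5,6,7,8,9}:21  {2,4,5,6,7,8,9}:42  {3,4,5,6,7,8,9}:21
  |U|=8: {0,2,3,5,6,7,8,9}:56  {0,2,4,5,6,7,8,9}:112  {1,3,4,5,6,7,8,9}:24  {2,3,4,5,6,7,8,9}:84
  start at 0(m): 108
  start at 1(j): 252
sum over floor = 360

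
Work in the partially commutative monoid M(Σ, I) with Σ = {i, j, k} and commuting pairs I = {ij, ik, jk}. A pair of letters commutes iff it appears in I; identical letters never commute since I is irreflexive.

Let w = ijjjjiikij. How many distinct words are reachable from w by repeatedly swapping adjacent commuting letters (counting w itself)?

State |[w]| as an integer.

1260

#0=i has no predecessor
#1=j has no predecessor
#2=j depends on [1:j]
#3=j depends on [2:j]
#4=j depends on [3:j]
#5=i depends on [0:i]
#6=i depends on [5:i]
#7=k has no predecessor
#8=i depends on [6:i]
#9=j depends on [4:j]
sources: [0:i, 1:j, 7:k]
N(rest) = Σ N(rest − s) over sources s of rest; N(one piece) = 1:
  size 1 → [7]=1  [8]=1  [9]=1
  size 2 → [4,9]=1  [6,8]=1  [7,8]=2  [7,9]=2  [8,9]=2
  size 3 → [3,4,9]=1  [4,7,9]=3  [4,8,9]=3  [5,6,8]=1  [6,7,8]=3  [6,8,9]=3  [7,8,9]=6
  size 4 → [0,5,6,8]=1  [2,3,4,9]=1  [3,4,7,9]=4  [3,4,8,9]=4  [4,6,8,9]=6  [4,7,8,9]=12  [5,6,7,8]=4  [5,6,8,9]=4  [6,7,8,9]=12
  size 5 → [0,5,6,7,8]=5  [0,5,6,8,9]=5  [1,2,3,4,9]=1  [2,3,4,7,9]=5  [2,3,4,8,9]=5  [3,4,6,8,9]=10  [3,4,7,8,9]=20  [4,5,6,8,9]=10  [4,6,7,8,9]=30  [5,6,7,8,9]=20
  size 6 → [0,4,5,6,8,9]=15  [0,5,6,7,8,9]=30  [1,2,3,4,7,9]=6  [1,2,3,4,8,9]=6  [2,3,4,6,8,9]=15  [2,3,4,7,8,9]=30  [3,4,5,6,8,9]=20  [3,4,6,7,8,9]=60  [4,5,6,7,8,9]=60
  size 7 → [0,3,4,5,6,8,9]=35  [0,4,5,6,7,8,9]=105  [1,2,3,4,6,8,9]=21  [1,2,3,4,7,8,9]=42  [2,3,4,5,6,8,9]=35  [2,3,4,6,7,8,9]=105  [3,4,5,6,7,8,9]=140
  size 8 → [0,2,3,4,5,6,8,9]=70  [0,3,4,5,6,7,8,9]=280  [1,2,3,4,5,6,8,9]=56  [1,2,3,4,6,7,8,9]=168  [2,3,4,5,6,7,8,9]=280
  first=0(i) contributes 504
  first=1(j) contributes 630
  first=7(k) contributes 126
|[w]| = 1260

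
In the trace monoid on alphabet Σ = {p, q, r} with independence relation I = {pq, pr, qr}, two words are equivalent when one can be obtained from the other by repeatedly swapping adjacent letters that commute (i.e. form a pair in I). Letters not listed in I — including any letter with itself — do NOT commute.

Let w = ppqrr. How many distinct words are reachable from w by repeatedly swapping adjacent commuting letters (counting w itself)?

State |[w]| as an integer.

30

0(p) covers ∅
1(p) covers 0:p
2(q) covers ∅
3(r) covers ∅
4(r) covers 3:r
floor of heap: 0:p, 2:q, 3:r
completions by unplaced set U, small U first (add the entries for U minus each lowest piece of U):
  |U|=1: {1}:1  {2}:1  {4}:1
  |U|=2: {0,1}:1  {1,2}:2  {1,4}:2  {2,4}:2  {3,4}:1
  |U|=3: {0,1,2}:3  {0,1,4}:3  {1,2,4}:6  {1,3,4}:3  {2,3,4}:3
  start at 0(p): 12
  start at 2(q): 6
  start at 3(r): 12
sum over floor = 30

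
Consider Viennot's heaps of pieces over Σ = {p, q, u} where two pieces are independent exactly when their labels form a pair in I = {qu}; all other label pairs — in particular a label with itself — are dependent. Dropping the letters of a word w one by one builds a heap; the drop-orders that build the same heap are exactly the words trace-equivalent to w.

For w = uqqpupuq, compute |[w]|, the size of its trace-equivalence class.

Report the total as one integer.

6

piece 0:u — minimal
piece 1:q — minimal
piece 2:q rests on {1:q}
piece 3:p rests on {0:u, 2:q}
piece 4:u rests on {3:p}
piece 5:p rests on {4:u}
piece 6:u rests on {5:p}
piece 7:q rests on {5:p}
minimal pieces: {0:u, 1:q}
ways to finish when only these pieces remain (= sum over removing one remaining piece with nothing left below it):
  1 left: {6}→1  {7}→1
  2 left: {6,7}→2
  3 left: {5,6,7}→2
  4 left: {4,5,6,7}→2
  5 left: {3,4,5,6,7}→2
  6 left: {0,3,4,5,6,7}→2  {2,3,4,5,6,7}→2
  placing 0:u first → 2 extensions
  placing 1:q first → 4 extensions
total linear extensions = 6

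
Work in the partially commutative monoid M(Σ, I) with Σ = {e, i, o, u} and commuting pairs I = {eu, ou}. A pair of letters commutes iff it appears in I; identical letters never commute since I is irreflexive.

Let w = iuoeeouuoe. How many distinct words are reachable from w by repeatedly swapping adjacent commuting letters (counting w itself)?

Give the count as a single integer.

84

#0=i has no predecessor
#1=u depends on [0:i]
#2=o depends on [0:i]
#3=e depends on [2:o]
#4=e depends on [3:e]
#5=o depends on [4:e]
#6=u depends on [1:u]
#7=u depends on [6:u]
#8=o depends on [5:o]
#9=e depends on [8:o]
sources: [0:i]
N(rest) = Σ N(rest − s) over sources s of rest; N(one piece) = 1:
  size 1 → [7]=1  [9]=1
  size 2 → [6,7]=1  [7,9]=2  [8,9]=1
  size 3 → [1,6,7]=1  [5,8,9]=1  [6,7,9]=3  [7,8,9]=3
  size 4 → [1,6,7,9]=4  [4,5,8,9]=1  [5,7,8,9]=4  [6,7,8,9]=6
  size 5 → [1,6,7,8,9]=10  [3,4,5,8,9]=1  [4,5,7,8,9]=5  [5,6,7,8,9]=10
  size 6 → [1,5,6,7,8,9]=20  [2,3,4,5,8,9]=1  [3,4,5,7,8,9]=6  [4,5,6,7,8,9]=15
  size 7 → [1,4,5,6,7,8,9]=35  [2,3,4,5,7,8,9]=7  [3,4,5,6,7,8,9]=21
  size 8 → [1,3,4,5,6,7,8,9]=56  [2,3,4,5,6,7,8,9]=28
  first=0(i) contributes 84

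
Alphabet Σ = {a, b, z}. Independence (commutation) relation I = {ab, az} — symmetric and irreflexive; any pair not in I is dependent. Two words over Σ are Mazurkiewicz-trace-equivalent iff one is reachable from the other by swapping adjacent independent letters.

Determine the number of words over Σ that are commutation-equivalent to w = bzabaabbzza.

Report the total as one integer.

drop 0:b onto floor
drop 1:z onto {0:b}
drop 2:a onto floor
drop 3:b onto {1:z}
drop 4:a onto {2:a}
drop 5:a onto {4:a}
drop 6:b onto {3:b}
drop 7:b onto {6:b}
drop 8:z onto {7:b}
drop 9:z onto {8:z}
drop 10:a onto {5:a}
ground layer = {0:b, 2:a}
drop-orders for the pieces not yet dropped (sum over which currently-grounded one goes next):
  1 to go: {9} 1  {10} 1
  2 to go: {5,10} 1  {8,9} 1  {9,10} 2
  3 to go: {4,5,10} 1  {5,9,10} 3  {7,8,9} 1  {8,9,10} 3
  4 to go: {2,4,5,10} 1  {4,5,9,10} 4  {5,8,9,10} 6  {6,7,8,9} 1  {7,8,9,10} 4
  5 to go: {2,4,5,9,10} 5  {3,6,7,8,9} 1  {4,5,8,9,10} 10  {5,7,8,9,10} 10  {6,7,8,9,10} 5
  6 to go: {1,3,6,7,8,9} 1  {2,4,5,8,9,10} 15  {3,6,7,8,9,10} 6  {4,5,7,8,9,10} 20  {5,6,7,8,9,10} 15
  7 to go: {0,1,3,6,7,8,9} 1  {1,3,6,7,8,9,10} 7  {2,4,5,7,8,9,10} 35  {3,5,6,7,8,9,10} 21  {4,5,6,7,8,9,10} 35
  8 to go: {0,1,3,6,7,8,9,10} 8  {1,3,5,6,7,8,9,10} 28  {2,4,5,6,7,8,9,10} 70  {3,4,5,6,7,8,9,10} 56
  9 to go: {0,1,3,5,6,7,8,9,10} 36  {1,3,4,5,6,7,8,9,10} 84  {2,3,4,5,6,7,8,9,10} 126
  if 0:b drops first: 210 orders
  if 2:a drops first: 120 orders
heap linearizations: 330

330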